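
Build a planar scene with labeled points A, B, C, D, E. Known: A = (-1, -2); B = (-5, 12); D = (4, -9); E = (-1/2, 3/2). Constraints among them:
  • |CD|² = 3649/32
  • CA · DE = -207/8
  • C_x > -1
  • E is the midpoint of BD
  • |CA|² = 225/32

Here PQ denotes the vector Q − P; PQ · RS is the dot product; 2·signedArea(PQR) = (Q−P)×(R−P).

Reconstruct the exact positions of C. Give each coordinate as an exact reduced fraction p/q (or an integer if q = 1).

1. C_x = -5/8  [line 9/2·x + -21/2·y + 75/8 = 0 ∩ |CA|² = 225/32]
2. C_y = 5/8  [line 9/2·x + -21/2·y + 75/8 = 0 ∩ |CA|² = 225/32]
   → C = (-5/8, 5/8)

C = (-5/8, 5/8)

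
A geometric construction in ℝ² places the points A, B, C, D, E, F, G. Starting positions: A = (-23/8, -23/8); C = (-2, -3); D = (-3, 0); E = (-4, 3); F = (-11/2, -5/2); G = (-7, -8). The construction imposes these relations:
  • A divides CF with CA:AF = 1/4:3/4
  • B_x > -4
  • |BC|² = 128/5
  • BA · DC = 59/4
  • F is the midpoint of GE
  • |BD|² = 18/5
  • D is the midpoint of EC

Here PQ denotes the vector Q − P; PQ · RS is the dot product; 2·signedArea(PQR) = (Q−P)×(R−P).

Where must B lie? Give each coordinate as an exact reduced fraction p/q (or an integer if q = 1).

1. B_x = -18/5  [line -1·x + 3·y + -9 = 0 ∩ |BD|² = 18/5]
2. B_y = 9/5  [line -1·x + 3·y + -9 = 0 ∩ |BD|² = 18/5]
   → B = (-18/5, 9/5)

B = (-18/5, 9/5)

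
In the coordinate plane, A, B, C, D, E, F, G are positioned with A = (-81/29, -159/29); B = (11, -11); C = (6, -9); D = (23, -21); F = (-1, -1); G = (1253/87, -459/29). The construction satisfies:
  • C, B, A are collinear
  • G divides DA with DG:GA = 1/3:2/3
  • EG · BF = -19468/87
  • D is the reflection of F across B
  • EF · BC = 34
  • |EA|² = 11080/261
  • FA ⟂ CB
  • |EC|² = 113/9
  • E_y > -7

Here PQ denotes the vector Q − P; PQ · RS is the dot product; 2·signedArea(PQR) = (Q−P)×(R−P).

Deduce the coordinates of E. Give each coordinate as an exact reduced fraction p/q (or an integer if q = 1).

E = (11/3, -19/3)

1. E_x = 11/3  [EF · BC = 34 ∩ EG · BF = -19468/87]
2. E_y = -19/3  [EF · BC = 34 ∩ EG · BF = -19468/87]
   → E = (11/3, -19/3)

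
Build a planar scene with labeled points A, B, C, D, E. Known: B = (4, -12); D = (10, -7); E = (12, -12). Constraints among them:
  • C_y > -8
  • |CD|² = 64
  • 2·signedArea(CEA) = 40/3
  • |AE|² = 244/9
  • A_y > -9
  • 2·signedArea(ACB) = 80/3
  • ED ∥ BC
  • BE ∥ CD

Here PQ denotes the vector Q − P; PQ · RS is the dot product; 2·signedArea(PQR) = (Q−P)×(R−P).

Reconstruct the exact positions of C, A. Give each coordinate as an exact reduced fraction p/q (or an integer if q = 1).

1. C_x = 2  [BE ∥ CD ∩ ED ∥ BC]
2. C_y = -7  [BE ∥ CD ∩ ED ∥ BC]
   → C = (2, -7)
3. A_x = 8  [2·signedArea(ACB) = 80/3 ∩ 2·signedArea(CEA) = 40/3]
4. A_y = -26/3  [2·signedArea(ACB) = 80/3 ∩ 2·signedArea(CEA) = 40/3]
   → A = (8, -26/3)

A = (8, -26/3)
C = (2, -7)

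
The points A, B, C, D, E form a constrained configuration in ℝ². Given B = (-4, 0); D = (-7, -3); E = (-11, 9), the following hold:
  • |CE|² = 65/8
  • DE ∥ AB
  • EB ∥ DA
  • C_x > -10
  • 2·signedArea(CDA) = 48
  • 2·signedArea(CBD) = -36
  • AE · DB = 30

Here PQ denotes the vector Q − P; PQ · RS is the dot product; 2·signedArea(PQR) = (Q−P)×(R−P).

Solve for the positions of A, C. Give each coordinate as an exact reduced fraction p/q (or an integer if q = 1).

A = (0, -12)
C = (-37/4, 27/4)

1. A_x = 0  [DE ∥ AB ∩ EB ∥ DA]
2. A_y = -12  [DE ∥ AB ∩ EB ∥ DA]
   → A = (0, -12)
3. C_x = -37/4  [2·signedArea(CBD) = -36 ∩ 2·signedArea(CDA) = 48]
4. C_y = 27/4  [2·signedArea(CBD) = -36 ∩ 2·signedArea(CDA) = 48]
   → C = (-37/4, 27/4)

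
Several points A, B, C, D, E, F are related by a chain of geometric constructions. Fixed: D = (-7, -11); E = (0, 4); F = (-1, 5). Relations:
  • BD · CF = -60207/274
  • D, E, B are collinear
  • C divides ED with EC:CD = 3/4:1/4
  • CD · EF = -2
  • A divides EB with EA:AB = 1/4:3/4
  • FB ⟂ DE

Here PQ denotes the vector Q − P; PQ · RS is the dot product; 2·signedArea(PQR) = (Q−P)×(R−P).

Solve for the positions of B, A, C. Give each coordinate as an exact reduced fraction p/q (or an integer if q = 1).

A = (7/137, 563/137)
B = (28/137, 608/137)
C = (-21/4, -29/4)

1. B_x = 28/137  [D, E, B are collinear ∩ FB ⟂ DE]
2. B_y = 608/137  [D, E, B are collinear ∩ FB ⟂ DE]
   → B = (28/137, 608/137)
3. A_x = 7/137  [A divides EB with EA:AB = 1/4:3/4]
4. A_y = 563/137  [A divides EB with EA:AB = 1/4:3/4]
   → A = (7/137, 563/137)
5. C_x = -21/4  [C divides ED with EC:CD = 3/4:1/4]
6. C_y = -29/4  [C divides ED with EC:CD = 3/4:1/4]
   → C = (-21/4, -29/4)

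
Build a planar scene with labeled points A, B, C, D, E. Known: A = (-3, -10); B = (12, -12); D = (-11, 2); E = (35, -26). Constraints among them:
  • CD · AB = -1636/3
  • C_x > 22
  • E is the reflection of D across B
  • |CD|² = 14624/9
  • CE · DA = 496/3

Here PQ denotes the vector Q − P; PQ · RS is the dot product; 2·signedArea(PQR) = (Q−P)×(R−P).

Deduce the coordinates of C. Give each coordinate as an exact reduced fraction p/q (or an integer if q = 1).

C = (67/3, -62/3)

1. C_x = 67/3  [CD · AB = -1636/3 ∩ CE · DA = 496/3]
2. C_y = -62/3  [CD · AB = -1636/3 ∩ CE · DA = 496/3]
   → C = (67/3, -62/3)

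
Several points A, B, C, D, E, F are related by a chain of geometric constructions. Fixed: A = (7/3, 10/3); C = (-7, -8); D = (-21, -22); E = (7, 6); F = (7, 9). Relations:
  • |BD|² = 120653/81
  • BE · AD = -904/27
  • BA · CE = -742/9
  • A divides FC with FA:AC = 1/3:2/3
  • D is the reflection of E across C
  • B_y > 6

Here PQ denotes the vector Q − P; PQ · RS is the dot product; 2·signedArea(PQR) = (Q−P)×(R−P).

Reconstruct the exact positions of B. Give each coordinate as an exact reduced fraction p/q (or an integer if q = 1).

B = (49/9, 55/9)

1. B_x = 49/9  [BE · AD = -904/27 ∩ BA · CE = -742/9]
2. B_y = 55/9  [BE · AD = -904/27 ∩ BA · CE = -742/9]
   → B = (49/9, 55/9)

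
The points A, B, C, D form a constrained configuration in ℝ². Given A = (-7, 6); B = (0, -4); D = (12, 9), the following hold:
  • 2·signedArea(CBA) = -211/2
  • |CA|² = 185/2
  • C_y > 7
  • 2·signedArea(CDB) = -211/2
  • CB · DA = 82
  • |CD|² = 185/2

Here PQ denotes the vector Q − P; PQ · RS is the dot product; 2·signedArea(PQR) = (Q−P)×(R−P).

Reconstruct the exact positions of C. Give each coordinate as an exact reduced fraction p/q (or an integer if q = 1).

C = (5/2, 15/2)

1. C_x = 5/2  [2·signedArea(CDB) = -211/2 ∩ CB · DA = 82]
2. C_y = 15/2  [2·signedArea(CDB) = -211/2 ∩ CB · DA = 82]
   → C = (5/2, 15/2)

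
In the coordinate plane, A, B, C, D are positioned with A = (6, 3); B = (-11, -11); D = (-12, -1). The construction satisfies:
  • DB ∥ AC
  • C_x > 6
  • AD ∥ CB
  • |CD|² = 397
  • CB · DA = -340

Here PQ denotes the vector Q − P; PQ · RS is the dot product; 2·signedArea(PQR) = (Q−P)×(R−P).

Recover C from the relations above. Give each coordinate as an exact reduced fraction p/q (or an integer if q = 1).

C = (7, -7)

1. C_x = 7  [AD ∥ CB ∩ DB ∥ AC]
2. C_y = -7  [AD ∥ CB ∩ DB ∥ AC]
   → C = (7, -7)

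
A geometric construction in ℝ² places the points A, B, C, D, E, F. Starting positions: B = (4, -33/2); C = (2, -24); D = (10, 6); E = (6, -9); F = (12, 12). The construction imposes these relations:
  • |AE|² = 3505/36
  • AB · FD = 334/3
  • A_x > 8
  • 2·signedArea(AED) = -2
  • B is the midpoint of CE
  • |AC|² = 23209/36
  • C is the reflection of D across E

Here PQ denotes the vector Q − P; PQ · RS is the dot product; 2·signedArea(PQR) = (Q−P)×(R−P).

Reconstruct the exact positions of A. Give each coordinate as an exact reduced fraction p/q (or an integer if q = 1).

A = (26/3, 1/2)

1. A_x = 26/3  [AB · FD = 334/3 ∩ 2·signedArea(AED) = -2]
2. A_y = 1/2  [AB · FD = 334/3 ∩ 2·signedArea(AED) = -2]
   → A = (26/3, 1/2)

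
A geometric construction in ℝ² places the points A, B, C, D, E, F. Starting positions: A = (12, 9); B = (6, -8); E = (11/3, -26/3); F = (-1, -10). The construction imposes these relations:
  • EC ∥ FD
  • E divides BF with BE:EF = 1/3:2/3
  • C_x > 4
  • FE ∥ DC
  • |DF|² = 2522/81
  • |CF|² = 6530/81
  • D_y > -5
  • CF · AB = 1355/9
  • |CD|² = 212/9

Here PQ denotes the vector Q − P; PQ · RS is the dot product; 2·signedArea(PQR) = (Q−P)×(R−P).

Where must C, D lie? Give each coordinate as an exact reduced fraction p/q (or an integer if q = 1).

1. C_x = 44/9  [line 6·x + 17·y + 229/9 = 0 ∩ |CF|² = 6530/81]
2. C_y = -29/9  [line 6·x + 17·y + 229/9 = 0 ∩ |CF|² = 6530/81]
   → C = (44/9, -29/9)
3. D_x = 2/9  [FE ∥ DC ∩ EC ∥ FD]
4. D_y = -41/9  [FE ∥ DC ∩ EC ∥ FD]
   → D = (2/9, -41/9)

C = (44/9, -29/9)
D = (2/9, -41/9)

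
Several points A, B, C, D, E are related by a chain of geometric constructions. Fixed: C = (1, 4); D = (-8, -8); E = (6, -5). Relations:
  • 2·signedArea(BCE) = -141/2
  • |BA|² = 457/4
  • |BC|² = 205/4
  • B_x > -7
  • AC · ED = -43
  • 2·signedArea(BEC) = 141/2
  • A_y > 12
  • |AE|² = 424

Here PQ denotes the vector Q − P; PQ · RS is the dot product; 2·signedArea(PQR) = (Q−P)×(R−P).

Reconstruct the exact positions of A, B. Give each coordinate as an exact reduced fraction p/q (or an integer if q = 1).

1. A_x = -4  [line 14·x + 3·y + 17 = 0 ∩ |AE|² = 424]
2. A_y = 13  [line 14·x + 3·y + 17 = 0 ∩ |AE|² = 424]
   → A = (-4, 13)
3. B_x = -6  [line -9·x + -5·y + -83/2 = 0 ∩ |BA|² = 457/4]
4. B_y = 5/2  [line -9·x + -5·y + -83/2 = 0 ∩ |BA|² = 457/4]
   → B = (-6, 5/2)

A = (-4, 13)
B = (-6, 5/2)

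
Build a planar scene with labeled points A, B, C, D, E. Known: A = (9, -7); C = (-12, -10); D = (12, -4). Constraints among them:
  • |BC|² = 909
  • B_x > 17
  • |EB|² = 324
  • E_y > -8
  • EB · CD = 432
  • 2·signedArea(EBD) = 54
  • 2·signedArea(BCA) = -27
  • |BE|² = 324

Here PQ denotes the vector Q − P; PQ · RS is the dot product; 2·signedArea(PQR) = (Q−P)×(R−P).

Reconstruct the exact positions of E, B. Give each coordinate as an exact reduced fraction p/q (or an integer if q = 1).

1. B_x = 18  [line -3·x + 21·y + 201 = 0 ∩ |BC|² = 909]
2. B_y = -7  [line -3·x + 21·y + 201 = 0 ∩ |BC|² = 909]
   → B = (18, -7)
3. E_x = 0  [EB · CD = 432 ∩ 2·signedArea(EBD) = 54]
4. E_y = -7  [EB · CD = 432 ∩ 2·signedArea(EBD) = 54]
   → E = (0, -7)

B = (18, -7)
E = (0, -7)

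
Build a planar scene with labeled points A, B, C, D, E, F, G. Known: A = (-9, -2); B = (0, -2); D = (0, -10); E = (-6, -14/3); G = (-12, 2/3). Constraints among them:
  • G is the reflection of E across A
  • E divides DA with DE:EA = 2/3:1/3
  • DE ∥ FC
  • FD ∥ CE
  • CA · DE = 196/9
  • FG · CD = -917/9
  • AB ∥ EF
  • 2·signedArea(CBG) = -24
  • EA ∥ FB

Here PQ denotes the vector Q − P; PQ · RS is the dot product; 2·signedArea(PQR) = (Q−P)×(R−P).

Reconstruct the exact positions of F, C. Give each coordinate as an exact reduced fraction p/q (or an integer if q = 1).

1. F_x = 3  [EA ∥ FB ∩ AB ∥ EF]
2. F_y = -14/3  [EA ∥ FB ∩ AB ∥ EF]
   → F = (3, -14/3)
3. C_x = -3  [FD ∥ CE ∩ DE ∥ FC]
4. C_y = 2/3  [FD ∥ CE ∩ DE ∥ FC]
   → C = (-3, 2/3)

C = (-3, 2/3)
F = (3, -14/3)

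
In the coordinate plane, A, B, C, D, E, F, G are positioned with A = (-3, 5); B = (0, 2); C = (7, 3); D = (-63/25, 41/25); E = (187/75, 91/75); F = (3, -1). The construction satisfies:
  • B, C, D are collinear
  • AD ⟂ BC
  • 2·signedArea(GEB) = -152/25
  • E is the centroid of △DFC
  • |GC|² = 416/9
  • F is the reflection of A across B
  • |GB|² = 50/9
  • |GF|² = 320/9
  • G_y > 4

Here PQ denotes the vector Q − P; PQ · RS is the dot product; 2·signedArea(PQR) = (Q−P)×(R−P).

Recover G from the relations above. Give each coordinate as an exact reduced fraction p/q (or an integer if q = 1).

G = (1/3, 13/3)

1. G_x = 1/3  [line -59/75·x + -187/75·y + 166/15 = 0 ∩ |GF|² = 320/9]
2. G_y = 13/3  [line -59/75·x + -187/75·y + 166/15 = 0 ∩ |GF|² = 320/9]
   → G = (1/3, 13/3)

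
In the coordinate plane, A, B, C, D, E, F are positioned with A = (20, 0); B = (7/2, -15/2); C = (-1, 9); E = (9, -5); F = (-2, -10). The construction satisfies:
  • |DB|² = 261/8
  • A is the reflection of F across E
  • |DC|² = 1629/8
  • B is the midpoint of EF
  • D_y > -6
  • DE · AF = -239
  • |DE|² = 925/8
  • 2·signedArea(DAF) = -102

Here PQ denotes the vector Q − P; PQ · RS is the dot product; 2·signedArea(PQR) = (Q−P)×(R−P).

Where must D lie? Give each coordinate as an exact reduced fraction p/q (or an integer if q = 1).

D = (-7/4, -21/4)

1. D_x = -7/4  [DE · AF = -239 ∩ 2·signedArea(DAF) = -102]
2. D_y = -21/4  [DE · AF = -239 ∩ 2·signedArea(DAF) = -102]
   → D = (-7/4, -21/4)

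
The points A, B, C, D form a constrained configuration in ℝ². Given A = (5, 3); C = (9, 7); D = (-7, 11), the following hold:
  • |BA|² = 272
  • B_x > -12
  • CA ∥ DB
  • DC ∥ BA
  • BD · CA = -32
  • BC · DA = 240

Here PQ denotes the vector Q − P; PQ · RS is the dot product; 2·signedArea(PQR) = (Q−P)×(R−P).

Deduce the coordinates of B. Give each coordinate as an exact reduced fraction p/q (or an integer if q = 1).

B = (-11, 7)

1. B_x = -11  [DC ∥ BA ∩ CA ∥ DB]
2. B_y = 7  [DC ∥ BA ∩ CA ∥ DB]
   → B = (-11, 7)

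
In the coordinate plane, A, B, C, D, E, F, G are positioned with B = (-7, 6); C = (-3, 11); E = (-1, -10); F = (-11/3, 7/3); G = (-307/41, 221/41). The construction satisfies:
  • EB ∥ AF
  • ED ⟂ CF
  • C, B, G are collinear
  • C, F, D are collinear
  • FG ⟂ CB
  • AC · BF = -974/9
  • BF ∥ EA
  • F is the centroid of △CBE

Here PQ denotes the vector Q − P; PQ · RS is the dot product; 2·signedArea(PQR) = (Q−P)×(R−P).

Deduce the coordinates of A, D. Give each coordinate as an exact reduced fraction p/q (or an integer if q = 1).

A = (7/3, -41/3)
D = (-781/170, -1653/170)

1. A_x = 7/3  [EB ∥ AF ∩ BF ∥ EA]
2. A_y = -41/3  [EB ∥ AF ∩ BF ∥ EA]
   → A = (7/3, -41/3)
3. D_x = -781/170  [C, F, D are collinear ∩ ED ⟂ CF]
4. D_y = -1653/170  [C, F, D are collinear ∩ ED ⟂ CF]
   → D = (-781/170, -1653/170)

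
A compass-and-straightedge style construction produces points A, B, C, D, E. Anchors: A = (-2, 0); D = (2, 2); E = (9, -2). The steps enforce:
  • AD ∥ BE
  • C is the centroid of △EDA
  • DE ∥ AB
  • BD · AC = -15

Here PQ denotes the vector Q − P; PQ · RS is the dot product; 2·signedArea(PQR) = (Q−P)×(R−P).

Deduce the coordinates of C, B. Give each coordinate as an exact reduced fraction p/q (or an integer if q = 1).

B = (5, -4)
C = (3, 0)

1. C_x = 3  [C is the centroid of △EDA]
2. C_y = 0  [C is the centroid of △EDA]
   → C = (3, 0)
3. B_x = 5  [AD ∥ BE ∩ DE ∥ AB]
4. B_y = -4  [AD ∥ BE ∩ DE ∥ AB]
   → B = (5, -4)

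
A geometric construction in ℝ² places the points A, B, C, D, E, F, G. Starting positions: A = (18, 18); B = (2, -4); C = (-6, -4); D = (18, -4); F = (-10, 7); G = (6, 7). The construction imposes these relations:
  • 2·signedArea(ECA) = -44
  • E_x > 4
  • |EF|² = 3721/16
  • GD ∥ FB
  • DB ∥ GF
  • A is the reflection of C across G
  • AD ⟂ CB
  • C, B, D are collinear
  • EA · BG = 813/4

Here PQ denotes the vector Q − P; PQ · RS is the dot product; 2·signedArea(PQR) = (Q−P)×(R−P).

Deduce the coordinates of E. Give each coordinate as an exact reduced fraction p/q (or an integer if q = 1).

E = (5, 17/4)

1. E_x = 5  [2·signedArea(ECA) = -44 ∩ EA · BG = 813/4]
2. E_y = 17/4  [2·signedArea(ECA) = -44 ∩ EA · BG = 813/4]
   → E = (5, 17/4)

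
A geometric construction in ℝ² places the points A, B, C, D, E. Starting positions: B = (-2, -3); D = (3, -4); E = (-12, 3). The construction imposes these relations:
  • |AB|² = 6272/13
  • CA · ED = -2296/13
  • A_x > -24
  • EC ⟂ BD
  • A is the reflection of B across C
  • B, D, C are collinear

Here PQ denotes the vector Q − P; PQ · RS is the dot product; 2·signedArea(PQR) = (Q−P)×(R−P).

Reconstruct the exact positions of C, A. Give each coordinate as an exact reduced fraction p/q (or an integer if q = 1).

1. C_x = -166/13  [B, D, C are collinear ∩ EC ⟂ BD]
2. C_y = -11/13  [B, D, C are collinear ∩ EC ⟂ BD]
   → C = (-166/13, -11/13)
3. A_x = -306/13  [A is the reflection of B across C]
4. A_y = 17/13  [A is the reflection of B across C]
   → A = (-306/13, 17/13)

A = (-306/13, 17/13)
C = (-166/13, -11/13)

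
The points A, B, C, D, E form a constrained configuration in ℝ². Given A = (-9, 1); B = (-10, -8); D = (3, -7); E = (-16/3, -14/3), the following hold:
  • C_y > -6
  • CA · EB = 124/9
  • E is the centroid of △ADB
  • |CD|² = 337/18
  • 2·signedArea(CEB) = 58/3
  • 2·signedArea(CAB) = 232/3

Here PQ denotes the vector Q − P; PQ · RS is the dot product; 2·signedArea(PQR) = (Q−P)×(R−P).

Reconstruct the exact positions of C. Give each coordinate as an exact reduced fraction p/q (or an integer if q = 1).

C = (-7/6, -35/6)

1. C_x = -7/6  [2·signedArea(CAB) = 232/3 ∩ CA · EB = 124/9]
2. C_y = -35/6  [2·signedArea(CAB) = 232/3 ∩ CA · EB = 124/9]
   → C = (-7/6, -35/6)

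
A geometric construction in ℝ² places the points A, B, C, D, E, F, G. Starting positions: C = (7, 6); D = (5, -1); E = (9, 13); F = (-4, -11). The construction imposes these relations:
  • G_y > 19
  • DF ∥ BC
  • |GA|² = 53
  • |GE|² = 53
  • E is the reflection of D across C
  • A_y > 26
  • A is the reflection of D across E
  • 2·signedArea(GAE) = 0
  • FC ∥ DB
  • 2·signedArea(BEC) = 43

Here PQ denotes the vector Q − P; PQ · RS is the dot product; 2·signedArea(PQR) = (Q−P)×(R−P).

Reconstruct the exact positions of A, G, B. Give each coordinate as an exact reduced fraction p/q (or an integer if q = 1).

1. A_x = 13  [A is the reflection of D across E]
2. A_y = 27  [A is the reflection of D across E]
   → A = (13, 27)
3. G_x = 11  [line 14·x + -4·y + -74 = 0 ∩ |GE|² = 53]
4. G_y = 20  [line 14·x + -4·y + -74 = 0 ∩ |GE|² = 53]
   → G = (11, 20)
5. B_x = 16  [DF ∥ BC ∩ FC ∥ DB]
6. B_y = 16  [DF ∥ BC ∩ FC ∥ DB]
   → B = (16, 16)

A = (13, 27)
B = (16, 16)
G = (11, 20)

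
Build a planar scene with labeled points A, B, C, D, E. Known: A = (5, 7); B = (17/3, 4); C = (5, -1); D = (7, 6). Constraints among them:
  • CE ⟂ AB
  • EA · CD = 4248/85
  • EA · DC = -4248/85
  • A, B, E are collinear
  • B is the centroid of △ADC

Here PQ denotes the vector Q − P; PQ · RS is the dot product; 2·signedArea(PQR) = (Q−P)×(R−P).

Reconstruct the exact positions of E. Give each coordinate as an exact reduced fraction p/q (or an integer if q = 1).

E = (569/85, -53/85)

1. E_x = 569/85  [A, B, E are collinear ∩ CE ⟂ AB]
2. E_y = -53/85  [A, B, E are collinear ∩ CE ⟂ AB]
   → E = (569/85, -53/85)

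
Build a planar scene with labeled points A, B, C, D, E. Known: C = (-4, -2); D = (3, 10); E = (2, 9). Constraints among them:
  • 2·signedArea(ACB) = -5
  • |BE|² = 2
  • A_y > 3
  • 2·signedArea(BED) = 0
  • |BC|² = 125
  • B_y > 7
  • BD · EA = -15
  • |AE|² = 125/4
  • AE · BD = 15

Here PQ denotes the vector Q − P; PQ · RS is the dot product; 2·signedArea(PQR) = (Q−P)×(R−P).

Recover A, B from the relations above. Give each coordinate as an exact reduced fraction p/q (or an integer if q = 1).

A = (-1/2, 4)
B = (1, 8)

1. B_x = 1  [line -1·x + 1·y + -7 = 0 ∩ |BC|² = 125]
2. B_y = 8  [line -1·x + 1·y + -7 = 0 ∩ |BC|² = 125]
   → B = (1, 8)
3. A_x = -1/2  [AE · BD = 15 ∩ 2·signedArea(ACB) = -5]
4. A_y = 4  [AE · BD = 15 ∩ 2·signedArea(ACB) = -5]
   → A = (-1/2, 4)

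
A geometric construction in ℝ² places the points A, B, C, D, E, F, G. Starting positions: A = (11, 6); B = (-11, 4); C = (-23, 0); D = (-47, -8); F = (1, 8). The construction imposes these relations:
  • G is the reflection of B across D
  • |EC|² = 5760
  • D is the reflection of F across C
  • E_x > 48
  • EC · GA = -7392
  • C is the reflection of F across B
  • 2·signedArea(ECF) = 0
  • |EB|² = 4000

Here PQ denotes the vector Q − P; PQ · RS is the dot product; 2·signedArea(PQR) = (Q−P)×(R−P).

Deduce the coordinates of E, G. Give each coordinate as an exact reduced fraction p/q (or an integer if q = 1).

E = (49, 24)
G = (-83, -20)

1. E_x = 49  [line -8·x + 24·y + -184 = 0 ∩ |EC|² = 5760]
2. E_y = 24  [line -8·x + 24·y + -184 = 0 ∩ |EC|² = 5760]
   → E = (49, 24)
3. G_x = -83  [G is the reflection of B across D]
4. G_y = -20  [G is the reflection of B across D]
   → G = (-83, -20)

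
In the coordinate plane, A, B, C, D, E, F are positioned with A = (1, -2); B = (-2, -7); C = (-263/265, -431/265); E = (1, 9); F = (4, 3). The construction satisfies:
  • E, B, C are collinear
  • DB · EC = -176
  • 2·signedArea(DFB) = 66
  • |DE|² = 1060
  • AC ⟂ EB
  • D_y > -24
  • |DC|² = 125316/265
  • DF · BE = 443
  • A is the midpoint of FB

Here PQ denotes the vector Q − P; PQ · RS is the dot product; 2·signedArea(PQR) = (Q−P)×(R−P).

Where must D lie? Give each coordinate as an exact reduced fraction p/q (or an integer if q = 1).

1. D_x = -5  [2·signedArea(DFB) = 66 ∩ DF · BE = 443]
2. D_y = -23  [2·signedArea(DFB) = 66 ∩ DF · BE = 443]
   → D = (-5, -23)

D = (-5, -23)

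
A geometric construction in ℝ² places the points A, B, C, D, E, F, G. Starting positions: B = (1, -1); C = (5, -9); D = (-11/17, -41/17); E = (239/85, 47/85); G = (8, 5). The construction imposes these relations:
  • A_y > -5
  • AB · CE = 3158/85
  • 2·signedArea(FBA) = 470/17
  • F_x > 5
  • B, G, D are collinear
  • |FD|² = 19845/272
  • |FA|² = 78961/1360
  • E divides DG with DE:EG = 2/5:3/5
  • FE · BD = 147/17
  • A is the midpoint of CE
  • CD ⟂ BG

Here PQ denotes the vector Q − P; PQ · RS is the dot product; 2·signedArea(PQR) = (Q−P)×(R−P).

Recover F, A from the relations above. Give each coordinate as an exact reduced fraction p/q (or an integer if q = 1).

1. F_x = 397/68  [line 28/17·x + 24/17·y + -239/17 = 0 ∩ |FD|² = 19845/272]
2. F_y = 107/34  [line 28/17·x + 24/17·y + -239/17 = 0 ∩ |FD|² = 19845/272]
   → F = (397/68, 107/34)
3. A_x = 332/85  [2·signedArea(FBA) = 470/17 ∩ A is the midpoint of CE]
4. A_y = -359/85  [2·signedArea(FBA) = 470/17 ∩ A is the midpoint of CE]
   → A = (332/85, -359/85)

A = (332/85, -359/85)
F = (397/68, 107/34)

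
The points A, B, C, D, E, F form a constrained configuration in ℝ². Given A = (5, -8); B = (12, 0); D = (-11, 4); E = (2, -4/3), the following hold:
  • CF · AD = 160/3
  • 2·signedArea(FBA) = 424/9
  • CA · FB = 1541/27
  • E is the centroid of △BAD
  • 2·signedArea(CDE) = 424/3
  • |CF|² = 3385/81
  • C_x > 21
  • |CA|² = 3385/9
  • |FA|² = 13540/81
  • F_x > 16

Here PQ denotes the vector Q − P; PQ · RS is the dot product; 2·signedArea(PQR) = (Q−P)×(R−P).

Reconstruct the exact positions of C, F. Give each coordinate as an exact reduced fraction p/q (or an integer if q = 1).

C = (22, 4/3)
F = (49/3, -16/9)

1. C_x = 22  [line 16/3·x + 13·y + -404/3 = 0 ∩ |CA|² = 3385/9]
2. C_y = 4/3  [line 16/3·x + 13·y + -404/3 = 0 ∩ |CA|² = 3385/9]
   → C = (22, 4/3)
3. F_x = 49/3  [2·signedArea(FBA) = 424/9 ∩ CF · AD = 160/3]
4. F_y = -16/9  [2·signedArea(FBA) = 424/9 ∩ CF · AD = 160/3]
   → F = (49/3, -16/9)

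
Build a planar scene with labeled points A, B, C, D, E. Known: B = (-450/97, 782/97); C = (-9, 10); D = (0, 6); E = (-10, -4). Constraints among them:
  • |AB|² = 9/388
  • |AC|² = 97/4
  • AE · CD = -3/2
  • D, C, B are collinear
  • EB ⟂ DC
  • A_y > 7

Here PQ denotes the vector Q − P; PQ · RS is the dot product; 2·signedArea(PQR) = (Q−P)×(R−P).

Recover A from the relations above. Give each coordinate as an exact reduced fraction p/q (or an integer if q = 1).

1. A_x = -9/2  [line -9·x + 4·y + -145/2 = 0 ∩ |AC|² = 97/4]
2. A_y = 8  [line -9·x + 4·y + -145/2 = 0 ∩ |AC|² = 97/4]
   → A = (-9/2, 8)

A = (-9/2, 8)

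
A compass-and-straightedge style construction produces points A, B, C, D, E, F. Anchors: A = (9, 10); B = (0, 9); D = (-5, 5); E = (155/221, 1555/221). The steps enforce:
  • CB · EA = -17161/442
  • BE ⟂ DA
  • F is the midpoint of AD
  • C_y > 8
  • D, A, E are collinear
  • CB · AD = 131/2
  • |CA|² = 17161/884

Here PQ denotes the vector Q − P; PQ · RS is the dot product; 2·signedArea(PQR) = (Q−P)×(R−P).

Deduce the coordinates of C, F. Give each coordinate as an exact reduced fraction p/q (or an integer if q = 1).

1. C_x = 1072/221  [line -1834/221·x + -655/221·y + 131/2 = 0 ∩ |CA|² = 17161/884]
2. C_y = 3765/442  [line -1834/221·x + -655/221·y + 131/2 = 0 ∩ |CA|² = 17161/884]
   → C = (1072/221, 3765/442)
3. F_x = 2  [F is the midpoint of AD]
4. F_y = 15/2  [F is the midpoint of AD]
   → F = (2, 15/2)

C = (1072/221, 3765/442)
F = (2, 15/2)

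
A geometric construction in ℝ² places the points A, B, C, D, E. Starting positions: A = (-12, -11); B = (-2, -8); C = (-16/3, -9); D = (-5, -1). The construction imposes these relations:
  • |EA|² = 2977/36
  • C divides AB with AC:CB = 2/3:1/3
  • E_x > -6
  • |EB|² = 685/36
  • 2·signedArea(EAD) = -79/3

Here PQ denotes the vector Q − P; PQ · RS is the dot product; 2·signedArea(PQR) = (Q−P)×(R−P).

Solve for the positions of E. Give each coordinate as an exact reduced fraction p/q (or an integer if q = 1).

1. E_x = -31/6  [line -10·x + 7·y + -50/3 = 0 ∩ |EA|² = 2977/36]
2. E_y = -5  [line -10·x + 7·y + -50/3 = 0 ∩ |EA|² = 2977/36]
   → E = (-31/6, -5)

E = (-31/6, -5)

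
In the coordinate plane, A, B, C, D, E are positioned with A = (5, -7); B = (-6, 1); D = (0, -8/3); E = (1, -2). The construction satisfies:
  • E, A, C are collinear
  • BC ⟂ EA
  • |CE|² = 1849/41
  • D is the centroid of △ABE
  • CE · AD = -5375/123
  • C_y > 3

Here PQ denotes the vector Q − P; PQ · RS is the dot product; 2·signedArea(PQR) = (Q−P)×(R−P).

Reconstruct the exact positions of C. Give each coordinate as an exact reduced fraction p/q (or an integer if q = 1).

C = (-131/41, 133/41)

1. C_x = -131/41  [E, A, C are collinear ∩ BC ⟂ EA]
2. C_y = 133/41  [E, A, C are collinear ∩ BC ⟂ EA]
   → C = (-131/41, 133/41)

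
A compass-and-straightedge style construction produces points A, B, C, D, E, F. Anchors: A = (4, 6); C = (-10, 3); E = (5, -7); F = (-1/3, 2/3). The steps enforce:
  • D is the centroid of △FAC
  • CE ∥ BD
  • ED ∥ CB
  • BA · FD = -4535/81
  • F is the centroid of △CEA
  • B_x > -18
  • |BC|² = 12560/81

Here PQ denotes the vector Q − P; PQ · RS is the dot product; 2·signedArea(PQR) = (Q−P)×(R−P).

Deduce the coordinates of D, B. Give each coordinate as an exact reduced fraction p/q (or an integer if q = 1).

1. D_x = -19/9  [D is the centroid of △FAC]
2. D_y = 29/9  [D is the centroid of △FAC]
   → D = (-19/9, 29/9)
3. B_x = -154/9  [CE ∥ BD ∩ ED ∥ CB]
4. B_y = 119/9  [CE ∥ BD ∩ ED ∥ CB]
   → B = (-154/9, 119/9)

B = (-154/9, 119/9)
D = (-19/9, 29/9)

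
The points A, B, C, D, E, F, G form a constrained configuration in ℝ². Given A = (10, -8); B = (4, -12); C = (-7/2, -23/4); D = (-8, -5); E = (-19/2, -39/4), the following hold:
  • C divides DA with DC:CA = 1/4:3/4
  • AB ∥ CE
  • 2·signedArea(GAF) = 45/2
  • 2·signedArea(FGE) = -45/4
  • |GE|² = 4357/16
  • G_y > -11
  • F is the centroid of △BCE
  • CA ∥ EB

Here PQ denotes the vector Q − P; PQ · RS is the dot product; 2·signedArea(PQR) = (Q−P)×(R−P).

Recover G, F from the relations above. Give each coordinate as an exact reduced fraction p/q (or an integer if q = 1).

1. F_x = -3  [F is the centroid of △BCE]
2. F_y = -55/6  [F is the centroid of △BCE]
   → F = (-3, -55/6)
3. G_x = 7  [line 7/6·x + -13·y + -829/6 = 0 ∩ |GE|² = 4357/16]
4. G_y = -10  [line 7/6·x + -13·y + -829/6 = 0 ∩ |GE|² = 4357/16]
   → G = (7, -10)

F = (-3, -55/6)
G = (7, -10)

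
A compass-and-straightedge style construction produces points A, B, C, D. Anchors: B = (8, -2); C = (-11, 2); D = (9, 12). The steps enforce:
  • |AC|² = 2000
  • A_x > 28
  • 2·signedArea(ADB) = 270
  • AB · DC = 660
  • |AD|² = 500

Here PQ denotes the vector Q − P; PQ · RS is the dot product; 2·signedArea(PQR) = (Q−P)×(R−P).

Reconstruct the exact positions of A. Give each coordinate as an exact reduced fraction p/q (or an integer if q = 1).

A = (29, 22)

1. A_x = 29  [AB · DC = 660 ∩ 2·signedArea(ADB) = 270]
2. A_y = 22  [AB · DC = 660 ∩ 2·signedArea(ADB) = 270]
   → A = (29, 22)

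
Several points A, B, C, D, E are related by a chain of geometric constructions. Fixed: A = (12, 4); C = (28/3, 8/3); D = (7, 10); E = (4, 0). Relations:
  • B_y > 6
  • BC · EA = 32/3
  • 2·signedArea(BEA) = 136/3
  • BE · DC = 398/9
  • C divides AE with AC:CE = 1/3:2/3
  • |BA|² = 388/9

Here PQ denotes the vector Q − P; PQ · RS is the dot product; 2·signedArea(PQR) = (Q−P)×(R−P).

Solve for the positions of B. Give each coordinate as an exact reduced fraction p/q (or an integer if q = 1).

1. B_x = 6  [2·signedArea(BEA) = 136/3 ∩ BE · DC = 398/9]
2. B_y = 20/3  [2·signedArea(BEA) = 136/3 ∩ BE · DC = 398/9]
   → B = (6, 20/3)

B = (6, 20/3)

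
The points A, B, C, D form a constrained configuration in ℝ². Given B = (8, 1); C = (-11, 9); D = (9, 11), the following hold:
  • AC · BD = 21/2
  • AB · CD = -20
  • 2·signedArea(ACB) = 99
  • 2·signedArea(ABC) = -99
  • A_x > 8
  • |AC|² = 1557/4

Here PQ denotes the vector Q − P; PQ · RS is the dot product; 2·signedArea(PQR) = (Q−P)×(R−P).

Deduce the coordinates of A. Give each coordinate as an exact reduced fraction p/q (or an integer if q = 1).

A = (17/2, 6)

1. A_x = 17/2  [2·signedArea(ACB) = 99 ∩ AC · BD = 21/2]
2. A_y = 6  [2·signedArea(ACB) = 99 ∩ AC · BD = 21/2]
   → A = (17/2, 6)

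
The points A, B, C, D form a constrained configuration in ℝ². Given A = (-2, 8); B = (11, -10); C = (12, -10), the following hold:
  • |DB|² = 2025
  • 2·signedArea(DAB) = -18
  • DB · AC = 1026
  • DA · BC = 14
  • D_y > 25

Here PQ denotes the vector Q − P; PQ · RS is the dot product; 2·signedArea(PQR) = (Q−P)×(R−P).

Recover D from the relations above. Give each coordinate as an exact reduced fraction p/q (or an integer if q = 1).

1. D_x = -16  [2·signedArea(DAB) = -18 ∩ DB · AC = 1026]
2. D_y = 26  [2·signedArea(DAB) = -18 ∩ DB · AC = 1026]
   → D = (-16, 26)

D = (-16, 26)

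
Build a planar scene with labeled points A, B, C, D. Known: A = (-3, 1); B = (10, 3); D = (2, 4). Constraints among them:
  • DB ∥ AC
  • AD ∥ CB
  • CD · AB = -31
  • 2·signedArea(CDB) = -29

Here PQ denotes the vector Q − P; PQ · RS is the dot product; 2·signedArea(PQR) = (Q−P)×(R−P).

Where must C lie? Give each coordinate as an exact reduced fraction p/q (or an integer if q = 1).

1. C_x = 5  [AD ∥ CB ∩ DB ∥ AC]
2. C_y = 0  [AD ∥ CB ∩ DB ∥ AC]
   → C = (5, 0)

C = (5, 0)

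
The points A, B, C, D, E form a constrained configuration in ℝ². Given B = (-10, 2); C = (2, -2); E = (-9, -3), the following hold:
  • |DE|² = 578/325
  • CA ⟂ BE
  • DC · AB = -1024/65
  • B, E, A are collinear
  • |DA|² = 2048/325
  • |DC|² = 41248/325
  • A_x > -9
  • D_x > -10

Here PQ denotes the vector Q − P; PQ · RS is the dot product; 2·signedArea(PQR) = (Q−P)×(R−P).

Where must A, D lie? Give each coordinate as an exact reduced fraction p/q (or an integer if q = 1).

1. A_x = -114/13  [B, E, A are collinear ∩ CA ⟂ BE]
2. A_y = -54/13  [B, E, A are collinear ∩ CA ⟂ BE]
   → A = (-114/13, -54/13)
3. D_x = -602/65  [line 16/13·x + -80/13·y + 64/65 = 0 ∩ |DE|² = 578/325]
4. D_y = -22/13  [line 16/13·x + -80/13·y + 64/65 = 0 ∩ |DE|² = 578/325]
   → D = (-602/65, -22/13)

A = (-114/13, -54/13)
D = (-602/65, -22/13)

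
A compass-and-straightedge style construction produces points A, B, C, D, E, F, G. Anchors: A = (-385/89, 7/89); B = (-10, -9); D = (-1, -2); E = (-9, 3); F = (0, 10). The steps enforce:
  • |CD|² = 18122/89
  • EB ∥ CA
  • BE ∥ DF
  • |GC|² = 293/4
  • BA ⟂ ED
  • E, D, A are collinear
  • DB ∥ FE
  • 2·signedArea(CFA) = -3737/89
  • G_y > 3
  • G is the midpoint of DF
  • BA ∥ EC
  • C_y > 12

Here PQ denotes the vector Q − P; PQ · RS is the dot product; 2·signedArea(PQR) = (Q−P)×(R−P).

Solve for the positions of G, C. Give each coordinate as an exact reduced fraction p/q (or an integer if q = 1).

C = (-296/89, 1075/89)
G = (-1/2, 4)

1. G_x = -1/2  [G is the midpoint of DF]
2. G_y = 4  [G is the midpoint of DF]
   → G = (-1/2, 4)
3. C_x = -296/89  [EB ∥ CA ∩ BA ∥ EC]
4. C_y = 1075/89  [EB ∥ CA ∩ BA ∥ EC]
   → C = (-296/89, 1075/89)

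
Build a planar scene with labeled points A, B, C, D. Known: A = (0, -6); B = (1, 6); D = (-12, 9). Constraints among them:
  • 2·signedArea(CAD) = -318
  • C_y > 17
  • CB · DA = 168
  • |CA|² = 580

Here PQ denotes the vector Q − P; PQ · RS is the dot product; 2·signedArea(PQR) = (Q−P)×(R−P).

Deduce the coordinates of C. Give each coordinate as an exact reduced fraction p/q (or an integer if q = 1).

1. C_x = 2  [CB · DA = 168 ∩ 2·signedArea(CAD) = -318]
2. C_y = 18  [CB · DA = 168 ∩ 2·signedArea(CAD) = -318]
   → C = (2, 18)

C = (2, 18)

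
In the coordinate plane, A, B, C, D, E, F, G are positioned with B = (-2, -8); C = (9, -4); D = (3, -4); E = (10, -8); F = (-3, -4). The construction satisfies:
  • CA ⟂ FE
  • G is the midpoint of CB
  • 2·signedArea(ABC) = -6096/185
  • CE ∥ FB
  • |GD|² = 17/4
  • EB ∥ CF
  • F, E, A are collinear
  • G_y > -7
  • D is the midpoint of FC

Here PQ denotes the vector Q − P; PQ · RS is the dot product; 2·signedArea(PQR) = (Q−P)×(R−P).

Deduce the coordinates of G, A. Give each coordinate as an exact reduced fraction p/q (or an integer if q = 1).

1. G_x = 7/2  [G is the midpoint of CB]
2. G_y = -6  [G is the midpoint of CB]
   → G = (7/2, -6)
3. A_x = 1473/185  [F, E, A are collinear ∩ CA ⟂ FE]
4. A_y = -1364/185  [F, E, A are collinear ∩ CA ⟂ FE]
   → A = (1473/185, -1364/185)

A = (1473/185, -1364/185)
G = (7/2, -6)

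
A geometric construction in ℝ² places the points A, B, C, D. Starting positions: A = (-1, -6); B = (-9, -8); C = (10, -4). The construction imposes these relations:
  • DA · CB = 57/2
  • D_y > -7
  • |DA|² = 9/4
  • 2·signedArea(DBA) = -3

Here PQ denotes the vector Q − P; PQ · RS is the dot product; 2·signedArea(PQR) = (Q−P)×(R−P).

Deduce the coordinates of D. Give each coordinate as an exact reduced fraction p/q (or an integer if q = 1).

1. D_x = 1/2  [2·signedArea(DBA) = -3 ∩ DA · CB = 57/2]
2. D_y = -6  [2·signedArea(DBA) = -3 ∩ DA · CB = 57/2]
   → D = (1/2, -6)

D = (1/2, -6)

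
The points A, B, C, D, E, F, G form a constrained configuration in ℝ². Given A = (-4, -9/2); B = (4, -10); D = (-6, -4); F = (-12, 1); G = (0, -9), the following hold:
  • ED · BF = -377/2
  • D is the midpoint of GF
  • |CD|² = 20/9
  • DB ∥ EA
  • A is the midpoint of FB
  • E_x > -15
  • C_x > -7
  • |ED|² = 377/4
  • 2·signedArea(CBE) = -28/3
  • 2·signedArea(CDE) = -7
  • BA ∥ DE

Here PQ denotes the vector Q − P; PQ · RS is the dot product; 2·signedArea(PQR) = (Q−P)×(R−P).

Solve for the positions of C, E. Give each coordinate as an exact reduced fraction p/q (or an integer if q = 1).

C = (-20/3, -8/3)
E = (-14, 3/2)

1. E_x = -14  [DB ∥ EA ∩ BA ∥ DE]
2. E_y = 3/2  [DB ∥ EA ∩ BA ∥ DE]
   → E = (-14, 3/2)
3. C_x = -20/3  [2·signedArea(CDE) = -7 ∩ 2·signedArea(CBE) = -28/3]
4. C_y = -8/3  [2·signedArea(CDE) = -7 ∩ 2·signedArea(CBE) = -28/3]
   → C = (-20/3, -8/3)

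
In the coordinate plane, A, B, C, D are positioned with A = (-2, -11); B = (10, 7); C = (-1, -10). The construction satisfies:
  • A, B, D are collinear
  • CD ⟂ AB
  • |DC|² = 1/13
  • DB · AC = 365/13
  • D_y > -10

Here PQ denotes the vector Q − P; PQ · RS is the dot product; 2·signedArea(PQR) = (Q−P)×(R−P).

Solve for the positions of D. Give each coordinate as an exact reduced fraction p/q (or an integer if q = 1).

D = (-16/13, -128/13)

1. D_x = -16/13  [A, B, D are collinear ∩ CD ⟂ AB]
2. D_y = -128/13  [A, B, D are collinear ∩ CD ⟂ AB]
   → D = (-16/13, -128/13)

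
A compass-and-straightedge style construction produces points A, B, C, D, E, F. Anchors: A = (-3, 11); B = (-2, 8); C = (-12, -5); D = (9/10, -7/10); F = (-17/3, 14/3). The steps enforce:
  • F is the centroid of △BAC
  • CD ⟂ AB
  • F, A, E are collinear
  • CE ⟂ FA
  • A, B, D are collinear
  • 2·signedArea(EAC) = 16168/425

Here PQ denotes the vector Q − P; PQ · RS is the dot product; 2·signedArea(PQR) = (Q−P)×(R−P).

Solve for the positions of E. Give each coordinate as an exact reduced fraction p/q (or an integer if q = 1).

E = (-4283/425, -2469/425)

1. E_x = -4283/425  [F, A, E are collinear ∩ CE ⟂ FA]
2. E_y = -2469/425  [F, A, E are collinear ∩ CE ⟂ FA]
   → E = (-4283/425, -2469/425)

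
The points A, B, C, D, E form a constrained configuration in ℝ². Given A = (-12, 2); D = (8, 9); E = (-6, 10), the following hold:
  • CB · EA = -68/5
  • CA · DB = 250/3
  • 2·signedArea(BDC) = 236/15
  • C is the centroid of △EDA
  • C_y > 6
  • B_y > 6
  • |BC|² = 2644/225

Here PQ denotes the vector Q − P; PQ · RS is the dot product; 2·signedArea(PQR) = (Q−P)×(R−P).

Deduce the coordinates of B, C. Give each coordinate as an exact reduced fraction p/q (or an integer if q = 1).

B = (0, 31/5)
C = (-10/3, 7)

1. C_x = -10/3  [C is the centroid of △EDA]
2. C_y = 7  [C is the centroid of △EDA]
   → C = (-10/3, 7)
3. B_x = 0  [2·signedArea(BDC) = 236/15 ∩ CA · DB = 250/3]
4. B_y = 31/5  [2·signedArea(BDC) = 236/15 ∩ CA · DB = 250/3]
   → B = (0, 31/5)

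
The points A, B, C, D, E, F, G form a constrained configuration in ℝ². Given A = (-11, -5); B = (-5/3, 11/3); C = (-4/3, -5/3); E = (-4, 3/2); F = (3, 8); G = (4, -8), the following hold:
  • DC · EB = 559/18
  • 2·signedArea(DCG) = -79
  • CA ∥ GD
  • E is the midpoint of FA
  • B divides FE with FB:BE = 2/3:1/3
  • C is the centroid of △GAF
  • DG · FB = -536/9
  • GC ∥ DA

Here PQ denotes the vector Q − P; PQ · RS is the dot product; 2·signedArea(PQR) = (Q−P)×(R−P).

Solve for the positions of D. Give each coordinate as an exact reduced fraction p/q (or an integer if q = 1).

1. D_x = -17/3  [GC ∥ DA ∩ CA ∥ GD]
2. D_y = -34/3  [GC ∥ DA ∩ CA ∥ GD]
   → D = (-17/3, -34/3)

D = (-17/3, -34/3)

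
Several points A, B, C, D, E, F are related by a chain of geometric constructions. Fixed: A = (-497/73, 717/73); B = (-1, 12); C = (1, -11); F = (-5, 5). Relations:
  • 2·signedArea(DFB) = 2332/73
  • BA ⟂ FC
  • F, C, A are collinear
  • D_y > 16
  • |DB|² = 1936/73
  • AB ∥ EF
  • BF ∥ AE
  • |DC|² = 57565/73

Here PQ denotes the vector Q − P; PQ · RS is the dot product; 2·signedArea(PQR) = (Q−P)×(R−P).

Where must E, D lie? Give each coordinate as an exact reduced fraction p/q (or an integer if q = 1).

1. E_x = -789/73  [AB ∥ EF ∩ BF ∥ AE]
2. E_y = 206/73  [AB ∥ EF ∩ BF ∥ AE]
   → E = (-789/73, 206/73)
3. D_x = -205/73  [line -7·x + 4·y + -6347/73 = 0 ∩ |DC|² = 57565/73]
4. D_y = 1228/73  [line -7·x + 4·y + -6347/73 = 0 ∩ |DC|² = 57565/73]
   → D = (-205/73, 1228/73)

D = (-205/73, 1228/73)
E = (-789/73, 206/73)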